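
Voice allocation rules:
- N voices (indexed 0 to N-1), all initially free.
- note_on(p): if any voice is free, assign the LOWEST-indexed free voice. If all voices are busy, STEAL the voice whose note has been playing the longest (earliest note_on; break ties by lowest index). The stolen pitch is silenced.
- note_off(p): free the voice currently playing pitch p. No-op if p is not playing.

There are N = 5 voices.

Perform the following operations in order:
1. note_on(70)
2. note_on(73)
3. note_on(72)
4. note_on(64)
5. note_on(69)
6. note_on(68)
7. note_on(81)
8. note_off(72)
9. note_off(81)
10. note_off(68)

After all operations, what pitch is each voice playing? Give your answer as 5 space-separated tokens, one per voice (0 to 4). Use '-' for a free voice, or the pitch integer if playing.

Op 1: note_on(70): voice 0 is free -> assigned | voices=[70 - - - -]
Op 2: note_on(73): voice 1 is free -> assigned | voices=[70 73 - - -]
Op 3: note_on(72): voice 2 is free -> assigned | voices=[70 73 72 - -]
Op 4: note_on(64): voice 3 is free -> assigned | voices=[70 73 72 64 -]
Op 5: note_on(69): voice 4 is free -> assigned | voices=[70 73 72 64 69]
Op 6: note_on(68): all voices busy, STEAL voice 0 (pitch 70, oldest) -> assign | voices=[68 73 72 64 69]
Op 7: note_on(81): all voices busy, STEAL voice 1 (pitch 73, oldest) -> assign | voices=[68 81 72 64 69]
Op 8: note_off(72): free voice 2 | voices=[68 81 - 64 69]
Op 9: note_off(81): free voice 1 | voices=[68 - - 64 69]
Op 10: note_off(68): free voice 0 | voices=[- - - 64 69]

Answer: - - - 64 69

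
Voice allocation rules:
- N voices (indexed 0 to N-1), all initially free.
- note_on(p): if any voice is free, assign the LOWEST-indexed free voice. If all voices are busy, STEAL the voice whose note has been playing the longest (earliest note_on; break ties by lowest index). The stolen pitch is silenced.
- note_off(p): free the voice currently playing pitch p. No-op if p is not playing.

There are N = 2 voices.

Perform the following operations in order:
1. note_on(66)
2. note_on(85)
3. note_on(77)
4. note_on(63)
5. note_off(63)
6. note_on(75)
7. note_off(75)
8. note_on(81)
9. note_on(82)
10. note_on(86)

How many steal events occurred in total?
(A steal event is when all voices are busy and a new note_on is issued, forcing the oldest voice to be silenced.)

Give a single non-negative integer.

Op 1: note_on(66): voice 0 is free -> assigned | voices=[66 -]
Op 2: note_on(85): voice 1 is free -> assigned | voices=[66 85]
Op 3: note_on(77): all voices busy, STEAL voice 0 (pitch 66, oldest) -> assign | voices=[77 85]
Op 4: note_on(63): all voices busy, STEAL voice 1 (pitch 85, oldest) -> assign | voices=[77 63]
Op 5: note_off(63): free voice 1 | voices=[77 -]
Op 6: note_on(75): voice 1 is free -> assigned | voices=[77 75]
Op 7: note_off(75): free voice 1 | voices=[77 -]
Op 8: note_on(81): voice 1 is free -> assigned | voices=[77 81]
Op 9: note_on(82): all voices busy, STEAL voice 0 (pitch 77, oldest) -> assign | voices=[82 81]
Op 10: note_on(86): all voices busy, STEAL voice 1 (pitch 81, oldest) -> assign | voices=[82 86]

Answer: 4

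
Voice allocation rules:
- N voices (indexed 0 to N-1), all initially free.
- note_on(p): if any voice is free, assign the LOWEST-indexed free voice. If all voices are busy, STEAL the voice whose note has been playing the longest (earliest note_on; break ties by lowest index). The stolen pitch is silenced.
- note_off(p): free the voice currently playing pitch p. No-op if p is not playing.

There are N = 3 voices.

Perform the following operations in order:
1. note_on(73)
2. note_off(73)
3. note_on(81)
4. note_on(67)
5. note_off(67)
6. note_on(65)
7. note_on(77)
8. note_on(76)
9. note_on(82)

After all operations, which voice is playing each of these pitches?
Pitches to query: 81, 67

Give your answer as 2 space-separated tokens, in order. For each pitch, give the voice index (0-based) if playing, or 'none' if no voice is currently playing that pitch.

Op 1: note_on(73): voice 0 is free -> assigned | voices=[73 - -]
Op 2: note_off(73): free voice 0 | voices=[- - -]
Op 3: note_on(81): voice 0 is free -> assigned | voices=[81 - -]
Op 4: note_on(67): voice 1 is free -> assigned | voices=[81 67 -]
Op 5: note_off(67): free voice 1 | voices=[81 - -]
Op 6: note_on(65): voice 1 is free -> assigned | voices=[81 65 -]
Op 7: note_on(77): voice 2 is free -> assigned | voices=[81 65 77]
Op 8: note_on(76): all voices busy, STEAL voice 0 (pitch 81, oldest) -> assign | voices=[76 65 77]
Op 9: note_on(82): all voices busy, STEAL voice 1 (pitch 65, oldest) -> assign | voices=[76 82 77]

Answer: none none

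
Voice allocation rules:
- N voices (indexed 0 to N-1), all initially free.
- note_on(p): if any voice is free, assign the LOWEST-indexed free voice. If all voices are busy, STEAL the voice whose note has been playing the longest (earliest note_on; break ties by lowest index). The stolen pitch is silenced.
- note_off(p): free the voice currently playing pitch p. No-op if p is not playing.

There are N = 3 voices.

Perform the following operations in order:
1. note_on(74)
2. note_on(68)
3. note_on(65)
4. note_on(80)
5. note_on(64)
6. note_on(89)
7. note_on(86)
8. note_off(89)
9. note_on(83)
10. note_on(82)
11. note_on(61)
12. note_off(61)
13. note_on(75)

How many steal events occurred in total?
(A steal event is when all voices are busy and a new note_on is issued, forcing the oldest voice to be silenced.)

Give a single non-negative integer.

Answer: 6

Derivation:
Op 1: note_on(74): voice 0 is free -> assigned | voices=[74 - -]
Op 2: note_on(68): voice 1 is free -> assigned | voices=[74 68 -]
Op 3: note_on(65): voice 2 is free -> assigned | voices=[74 68 65]
Op 4: note_on(80): all voices busy, STEAL voice 0 (pitch 74, oldest) -> assign | voices=[80 68 65]
Op 5: note_on(64): all voices busy, STEAL voice 1 (pitch 68, oldest) -> assign | voices=[80 64 65]
Op 6: note_on(89): all voices busy, STEAL voice 2 (pitch 65, oldest) -> assign | voices=[80 64 89]
Op 7: note_on(86): all voices busy, STEAL voice 0 (pitch 80, oldest) -> assign | voices=[86 64 89]
Op 8: note_off(89): free voice 2 | voices=[86 64 -]
Op 9: note_on(83): voice 2 is free -> assigned | voices=[86 64 83]
Op 10: note_on(82): all voices busy, STEAL voice 1 (pitch 64, oldest) -> assign | voices=[86 82 83]
Op 11: note_on(61): all voices busy, STEAL voice 0 (pitch 86, oldest) -> assign | voices=[61 82 83]
Op 12: note_off(61): free voice 0 | voices=[- 82 83]
Op 13: note_on(75): voice 0 is free -> assigned | voices=[75 82 83]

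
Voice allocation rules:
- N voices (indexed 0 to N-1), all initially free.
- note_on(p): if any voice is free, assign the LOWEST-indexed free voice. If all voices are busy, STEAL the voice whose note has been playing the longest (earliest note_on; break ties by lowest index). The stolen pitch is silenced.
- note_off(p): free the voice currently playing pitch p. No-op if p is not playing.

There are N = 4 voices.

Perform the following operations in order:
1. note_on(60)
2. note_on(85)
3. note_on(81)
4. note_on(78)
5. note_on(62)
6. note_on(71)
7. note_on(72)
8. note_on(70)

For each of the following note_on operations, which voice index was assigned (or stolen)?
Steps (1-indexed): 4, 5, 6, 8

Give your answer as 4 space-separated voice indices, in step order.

Op 1: note_on(60): voice 0 is free -> assigned | voices=[60 - - -]
Op 2: note_on(85): voice 1 is free -> assigned | voices=[60 85 - -]
Op 3: note_on(81): voice 2 is free -> assigned | voices=[60 85 81 -]
Op 4: note_on(78): voice 3 is free -> assigned | voices=[60 85 81 78]
Op 5: note_on(62): all voices busy, STEAL voice 0 (pitch 60, oldest) -> assign | voices=[62 85 81 78]
Op 6: note_on(71): all voices busy, STEAL voice 1 (pitch 85, oldest) -> assign | voices=[62 71 81 78]
Op 7: note_on(72): all voices busy, STEAL voice 2 (pitch 81, oldest) -> assign | voices=[62 71 72 78]
Op 8: note_on(70): all voices busy, STEAL voice 3 (pitch 78, oldest) -> assign | voices=[62 71 72 70]

Answer: 3 0 1 3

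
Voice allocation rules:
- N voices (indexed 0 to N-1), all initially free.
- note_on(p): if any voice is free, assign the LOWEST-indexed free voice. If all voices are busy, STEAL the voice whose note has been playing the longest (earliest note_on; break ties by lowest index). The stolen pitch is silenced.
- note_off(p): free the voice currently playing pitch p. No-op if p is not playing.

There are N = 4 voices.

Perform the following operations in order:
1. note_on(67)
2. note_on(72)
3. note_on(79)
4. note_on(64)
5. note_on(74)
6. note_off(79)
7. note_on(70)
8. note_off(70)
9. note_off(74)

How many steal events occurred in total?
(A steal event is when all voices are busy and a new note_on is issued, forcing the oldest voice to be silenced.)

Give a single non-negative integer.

Op 1: note_on(67): voice 0 is free -> assigned | voices=[67 - - -]
Op 2: note_on(72): voice 1 is free -> assigned | voices=[67 72 - -]
Op 3: note_on(79): voice 2 is free -> assigned | voices=[67 72 79 -]
Op 4: note_on(64): voice 3 is free -> assigned | voices=[67 72 79 64]
Op 5: note_on(74): all voices busy, STEAL voice 0 (pitch 67, oldest) -> assign | voices=[74 72 79 64]
Op 6: note_off(79): free voice 2 | voices=[74 72 - 64]
Op 7: note_on(70): voice 2 is free -> assigned | voices=[74 72 70 64]
Op 8: note_off(70): free voice 2 | voices=[74 72 - 64]
Op 9: note_off(74): free voice 0 | voices=[- 72 - 64]

Answer: 1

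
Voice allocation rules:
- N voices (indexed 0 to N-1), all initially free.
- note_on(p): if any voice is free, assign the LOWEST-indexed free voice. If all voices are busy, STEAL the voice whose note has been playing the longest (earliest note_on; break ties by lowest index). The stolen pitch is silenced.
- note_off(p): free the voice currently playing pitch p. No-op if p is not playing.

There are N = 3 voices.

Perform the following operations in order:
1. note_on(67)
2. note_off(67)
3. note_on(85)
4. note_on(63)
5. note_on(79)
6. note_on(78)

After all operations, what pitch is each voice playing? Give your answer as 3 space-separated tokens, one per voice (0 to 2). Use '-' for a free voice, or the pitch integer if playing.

Answer: 78 63 79

Derivation:
Op 1: note_on(67): voice 0 is free -> assigned | voices=[67 - -]
Op 2: note_off(67): free voice 0 | voices=[- - -]
Op 3: note_on(85): voice 0 is free -> assigned | voices=[85 - -]
Op 4: note_on(63): voice 1 is free -> assigned | voices=[85 63 -]
Op 5: note_on(79): voice 2 is free -> assigned | voices=[85 63 79]
Op 6: note_on(78): all voices busy, STEAL voice 0 (pitch 85, oldest) -> assign | voices=[78 63 79]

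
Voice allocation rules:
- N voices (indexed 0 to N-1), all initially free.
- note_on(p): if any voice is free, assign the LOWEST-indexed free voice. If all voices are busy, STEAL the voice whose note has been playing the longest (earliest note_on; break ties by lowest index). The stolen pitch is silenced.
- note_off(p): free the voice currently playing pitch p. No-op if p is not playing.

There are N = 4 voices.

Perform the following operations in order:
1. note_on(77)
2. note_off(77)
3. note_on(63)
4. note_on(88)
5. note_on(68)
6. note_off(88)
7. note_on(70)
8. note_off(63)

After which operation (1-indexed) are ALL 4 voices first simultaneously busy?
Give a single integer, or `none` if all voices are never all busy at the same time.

Answer: none

Derivation:
Op 1: note_on(77): voice 0 is free -> assigned | voices=[77 - - -]
Op 2: note_off(77): free voice 0 | voices=[- - - -]
Op 3: note_on(63): voice 0 is free -> assigned | voices=[63 - - -]
Op 4: note_on(88): voice 1 is free -> assigned | voices=[63 88 - -]
Op 5: note_on(68): voice 2 is free -> assigned | voices=[63 88 68 -]
Op 6: note_off(88): free voice 1 | voices=[63 - 68 -]
Op 7: note_on(70): voice 1 is free -> assigned | voices=[63 70 68 -]
Op 8: note_off(63): free voice 0 | voices=[- 70 68 -]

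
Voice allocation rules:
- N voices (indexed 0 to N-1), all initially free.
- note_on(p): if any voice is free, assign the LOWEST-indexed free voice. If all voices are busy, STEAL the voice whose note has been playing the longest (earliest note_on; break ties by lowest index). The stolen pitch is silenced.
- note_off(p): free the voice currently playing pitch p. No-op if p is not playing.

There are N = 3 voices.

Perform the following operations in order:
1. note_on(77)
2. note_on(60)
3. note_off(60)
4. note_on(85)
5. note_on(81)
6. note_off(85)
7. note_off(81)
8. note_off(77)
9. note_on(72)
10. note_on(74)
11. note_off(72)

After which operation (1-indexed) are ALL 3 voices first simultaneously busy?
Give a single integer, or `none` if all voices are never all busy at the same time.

Op 1: note_on(77): voice 0 is free -> assigned | voices=[77 - -]
Op 2: note_on(60): voice 1 is free -> assigned | voices=[77 60 -]
Op 3: note_off(60): free voice 1 | voices=[77 - -]
Op 4: note_on(85): voice 1 is free -> assigned | voices=[77 85 -]
Op 5: note_on(81): voice 2 is free -> assigned | voices=[77 85 81]
Op 6: note_off(85): free voice 1 | voices=[77 - 81]
Op 7: note_off(81): free voice 2 | voices=[77 - -]
Op 8: note_off(77): free voice 0 | voices=[- - -]
Op 9: note_on(72): voice 0 is free -> assigned | voices=[72 - -]
Op 10: note_on(74): voice 1 is free -> assigned | voices=[72 74 -]
Op 11: note_off(72): free voice 0 | voices=[- 74 -]

Answer: 5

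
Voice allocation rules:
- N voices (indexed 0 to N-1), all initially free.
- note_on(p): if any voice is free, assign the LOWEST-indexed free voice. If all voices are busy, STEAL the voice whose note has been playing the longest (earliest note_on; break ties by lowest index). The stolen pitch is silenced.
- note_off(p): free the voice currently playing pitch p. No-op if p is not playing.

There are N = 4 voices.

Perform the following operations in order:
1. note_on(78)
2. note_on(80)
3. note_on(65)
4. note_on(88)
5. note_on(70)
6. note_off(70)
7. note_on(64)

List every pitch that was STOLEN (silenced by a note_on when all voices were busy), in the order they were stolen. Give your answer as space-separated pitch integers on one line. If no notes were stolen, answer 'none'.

Op 1: note_on(78): voice 0 is free -> assigned | voices=[78 - - -]
Op 2: note_on(80): voice 1 is free -> assigned | voices=[78 80 - -]
Op 3: note_on(65): voice 2 is free -> assigned | voices=[78 80 65 -]
Op 4: note_on(88): voice 3 is free -> assigned | voices=[78 80 65 88]
Op 5: note_on(70): all voices busy, STEAL voice 0 (pitch 78, oldest) -> assign | voices=[70 80 65 88]
Op 6: note_off(70): free voice 0 | voices=[- 80 65 88]
Op 7: note_on(64): voice 0 is free -> assigned | voices=[64 80 65 88]

Answer: 78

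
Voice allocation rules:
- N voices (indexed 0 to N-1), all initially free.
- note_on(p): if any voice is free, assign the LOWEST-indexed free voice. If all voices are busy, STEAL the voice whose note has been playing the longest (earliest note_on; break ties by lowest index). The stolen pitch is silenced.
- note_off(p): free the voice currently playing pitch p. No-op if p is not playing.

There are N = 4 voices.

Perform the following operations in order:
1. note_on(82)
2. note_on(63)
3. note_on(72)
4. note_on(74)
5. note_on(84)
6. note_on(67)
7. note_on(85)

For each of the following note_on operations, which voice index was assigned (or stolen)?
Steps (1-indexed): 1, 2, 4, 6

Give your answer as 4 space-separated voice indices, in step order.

Op 1: note_on(82): voice 0 is free -> assigned | voices=[82 - - -]
Op 2: note_on(63): voice 1 is free -> assigned | voices=[82 63 - -]
Op 3: note_on(72): voice 2 is free -> assigned | voices=[82 63 72 -]
Op 4: note_on(74): voice 3 is free -> assigned | voices=[82 63 72 74]
Op 5: note_on(84): all voices busy, STEAL voice 0 (pitch 82, oldest) -> assign | voices=[84 63 72 74]
Op 6: note_on(67): all voices busy, STEAL voice 1 (pitch 63, oldest) -> assign | voices=[84 67 72 74]
Op 7: note_on(85): all voices busy, STEAL voice 2 (pitch 72, oldest) -> assign | voices=[84 67 85 74]

Answer: 0 1 3 1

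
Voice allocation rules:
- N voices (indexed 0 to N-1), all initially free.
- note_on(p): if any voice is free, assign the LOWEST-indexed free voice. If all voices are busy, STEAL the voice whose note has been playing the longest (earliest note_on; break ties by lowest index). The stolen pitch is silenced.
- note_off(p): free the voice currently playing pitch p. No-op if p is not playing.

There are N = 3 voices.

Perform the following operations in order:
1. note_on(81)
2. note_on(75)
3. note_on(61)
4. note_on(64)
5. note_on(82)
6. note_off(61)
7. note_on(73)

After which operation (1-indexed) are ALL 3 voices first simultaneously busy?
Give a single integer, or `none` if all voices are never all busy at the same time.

Answer: 3

Derivation:
Op 1: note_on(81): voice 0 is free -> assigned | voices=[81 - -]
Op 2: note_on(75): voice 1 is free -> assigned | voices=[81 75 -]
Op 3: note_on(61): voice 2 is free -> assigned | voices=[81 75 61]
Op 4: note_on(64): all voices busy, STEAL voice 0 (pitch 81, oldest) -> assign | voices=[64 75 61]
Op 5: note_on(82): all voices busy, STEAL voice 1 (pitch 75, oldest) -> assign | voices=[64 82 61]
Op 6: note_off(61): free voice 2 | voices=[64 82 -]
Op 7: note_on(73): voice 2 is free -> assigned | voices=[64 82 73]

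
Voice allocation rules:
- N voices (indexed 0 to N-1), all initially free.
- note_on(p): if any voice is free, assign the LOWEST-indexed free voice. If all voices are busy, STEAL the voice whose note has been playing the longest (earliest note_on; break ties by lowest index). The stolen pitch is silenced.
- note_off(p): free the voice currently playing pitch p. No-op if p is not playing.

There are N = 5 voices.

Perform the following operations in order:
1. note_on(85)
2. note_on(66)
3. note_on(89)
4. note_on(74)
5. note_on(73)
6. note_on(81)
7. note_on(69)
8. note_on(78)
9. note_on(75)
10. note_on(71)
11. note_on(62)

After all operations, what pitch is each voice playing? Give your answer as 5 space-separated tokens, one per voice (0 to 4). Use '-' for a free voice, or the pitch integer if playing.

Answer: 62 69 78 75 71

Derivation:
Op 1: note_on(85): voice 0 is free -> assigned | voices=[85 - - - -]
Op 2: note_on(66): voice 1 is free -> assigned | voices=[85 66 - - -]
Op 3: note_on(89): voice 2 is free -> assigned | voices=[85 66 89 - -]
Op 4: note_on(74): voice 3 is free -> assigned | voices=[85 66 89 74 -]
Op 5: note_on(73): voice 4 is free -> assigned | voices=[85 66 89 74 73]
Op 6: note_on(81): all voices busy, STEAL voice 0 (pitch 85, oldest) -> assign | voices=[81 66 89 74 73]
Op 7: note_on(69): all voices busy, STEAL voice 1 (pitch 66, oldest) -> assign | voices=[81 69 89 74 73]
Op 8: note_on(78): all voices busy, STEAL voice 2 (pitch 89, oldest) -> assign | voices=[81 69 78 74 73]
Op 9: note_on(75): all voices busy, STEAL voice 3 (pitch 74, oldest) -> assign | voices=[81 69 78 75 73]
Op 10: note_on(71): all voices busy, STEAL voice 4 (pitch 73, oldest) -> assign | voices=[81 69 78 75 71]
Op 11: note_on(62): all voices busy, STEAL voice 0 (pitch 81, oldest) -> assign | voices=[62 69 78 75 71]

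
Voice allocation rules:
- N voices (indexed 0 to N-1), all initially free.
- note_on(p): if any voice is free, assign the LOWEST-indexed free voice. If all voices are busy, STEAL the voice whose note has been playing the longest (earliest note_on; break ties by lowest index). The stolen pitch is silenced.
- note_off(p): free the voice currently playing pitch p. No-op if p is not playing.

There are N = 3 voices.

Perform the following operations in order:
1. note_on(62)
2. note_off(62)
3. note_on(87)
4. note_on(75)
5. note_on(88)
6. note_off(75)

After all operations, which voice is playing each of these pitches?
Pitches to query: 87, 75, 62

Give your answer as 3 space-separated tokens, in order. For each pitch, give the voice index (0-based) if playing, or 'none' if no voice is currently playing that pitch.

Op 1: note_on(62): voice 0 is free -> assigned | voices=[62 - -]
Op 2: note_off(62): free voice 0 | voices=[- - -]
Op 3: note_on(87): voice 0 is free -> assigned | voices=[87 - -]
Op 4: note_on(75): voice 1 is free -> assigned | voices=[87 75 -]
Op 5: note_on(88): voice 2 is free -> assigned | voices=[87 75 88]
Op 6: note_off(75): free voice 1 | voices=[87 - 88]

Answer: 0 none none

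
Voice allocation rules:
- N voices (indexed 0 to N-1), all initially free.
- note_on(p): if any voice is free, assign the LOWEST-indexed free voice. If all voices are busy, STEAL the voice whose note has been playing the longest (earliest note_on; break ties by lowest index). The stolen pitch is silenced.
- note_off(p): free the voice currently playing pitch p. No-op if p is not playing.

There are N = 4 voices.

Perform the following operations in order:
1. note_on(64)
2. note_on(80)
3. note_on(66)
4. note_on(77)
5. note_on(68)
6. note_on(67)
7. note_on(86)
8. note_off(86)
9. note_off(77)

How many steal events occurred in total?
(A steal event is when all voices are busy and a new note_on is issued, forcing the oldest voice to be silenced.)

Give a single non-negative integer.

Op 1: note_on(64): voice 0 is free -> assigned | voices=[64 - - -]
Op 2: note_on(80): voice 1 is free -> assigned | voices=[64 80 - -]
Op 3: note_on(66): voice 2 is free -> assigned | voices=[64 80 66 -]
Op 4: note_on(77): voice 3 is free -> assigned | voices=[64 80 66 77]
Op 5: note_on(68): all voices busy, STEAL voice 0 (pitch 64, oldest) -> assign | voices=[68 80 66 77]
Op 6: note_on(67): all voices busy, STEAL voice 1 (pitch 80, oldest) -> assign | voices=[68 67 66 77]
Op 7: note_on(86): all voices busy, STEAL voice 2 (pitch 66, oldest) -> assign | voices=[68 67 86 77]
Op 8: note_off(86): free voice 2 | voices=[68 67 - 77]
Op 9: note_off(77): free voice 3 | voices=[68 67 - -]

Answer: 3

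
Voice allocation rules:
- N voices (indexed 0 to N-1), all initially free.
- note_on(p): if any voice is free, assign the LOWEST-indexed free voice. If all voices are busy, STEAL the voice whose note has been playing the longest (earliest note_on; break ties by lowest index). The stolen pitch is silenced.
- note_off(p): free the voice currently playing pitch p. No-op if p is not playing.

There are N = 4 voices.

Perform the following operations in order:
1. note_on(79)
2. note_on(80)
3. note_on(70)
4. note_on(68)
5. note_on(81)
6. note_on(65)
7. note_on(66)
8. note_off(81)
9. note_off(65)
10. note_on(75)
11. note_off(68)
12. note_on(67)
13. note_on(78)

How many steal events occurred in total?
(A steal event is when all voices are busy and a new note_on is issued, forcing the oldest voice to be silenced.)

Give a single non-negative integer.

Op 1: note_on(79): voice 0 is free -> assigned | voices=[79 - - -]
Op 2: note_on(80): voice 1 is free -> assigned | voices=[79 80 - -]
Op 3: note_on(70): voice 2 is free -> assigned | voices=[79 80 70 -]
Op 4: note_on(68): voice 3 is free -> assigned | voices=[79 80 70 68]
Op 5: note_on(81): all voices busy, STEAL voice 0 (pitch 79, oldest) -> assign | voices=[81 80 70 68]
Op 6: note_on(65): all voices busy, STEAL voice 1 (pitch 80, oldest) -> assign | voices=[81 65 70 68]
Op 7: note_on(66): all voices busy, STEAL voice 2 (pitch 70, oldest) -> assign | voices=[81 65 66 68]
Op 8: note_off(81): free voice 0 | voices=[- 65 66 68]
Op 9: note_off(65): free voice 1 | voices=[- - 66 68]
Op 10: note_on(75): voice 0 is free -> assigned | voices=[75 - 66 68]
Op 11: note_off(68): free voice 3 | voices=[75 - 66 -]
Op 12: note_on(67): voice 1 is free -> assigned | voices=[75 67 66 -]
Op 13: note_on(78): voice 3 is free -> assigned | voices=[75 67 66 78]

Answer: 3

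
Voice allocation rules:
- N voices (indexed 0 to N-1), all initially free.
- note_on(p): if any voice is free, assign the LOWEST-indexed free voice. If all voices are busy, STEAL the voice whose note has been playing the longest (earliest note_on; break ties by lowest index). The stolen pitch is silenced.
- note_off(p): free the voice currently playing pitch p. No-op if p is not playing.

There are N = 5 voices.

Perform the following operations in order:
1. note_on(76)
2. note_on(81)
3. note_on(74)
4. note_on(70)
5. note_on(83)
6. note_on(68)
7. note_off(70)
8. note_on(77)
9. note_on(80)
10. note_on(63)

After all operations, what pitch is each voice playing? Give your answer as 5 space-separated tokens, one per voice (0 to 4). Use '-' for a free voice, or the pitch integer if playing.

Op 1: note_on(76): voice 0 is free -> assigned | voices=[76 - - - -]
Op 2: note_on(81): voice 1 is free -> assigned | voices=[76 81 - - -]
Op 3: note_on(74): voice 2 is free -> assigned | voices=[76 81 74 - -]
Op 4: note_on(70): voice 3 is free -> assigned | voices=[76 81 74 70 -]
Op 5: note_on(83): voice 4 is free -> assigned | voices=[76 81 74 70 83]
Op 6: note_on(68): all voices busy, STEAL voice 0 (pitch 76, oldest) -> assign | voices=[68 81 74 70 83]
Op 7: note_off(70): free voice 3 | voices=[68 81 74 - 83]
Op 8: note_on(77): voice 3 is free -> assigned | voices=[68 81 74 77 83]
Op 9: note_on(80): all voices busy, STEAL voice 1 (pitch 81, oldest) -> assign | voices=[68 80 74 77 83]
Op 10: note_on(63): all voices busy, STEAL voice 2 (pitch 74, oldest) -> assign | voices=[68 80 63 77 83]

Answer: 68 80 63 77 83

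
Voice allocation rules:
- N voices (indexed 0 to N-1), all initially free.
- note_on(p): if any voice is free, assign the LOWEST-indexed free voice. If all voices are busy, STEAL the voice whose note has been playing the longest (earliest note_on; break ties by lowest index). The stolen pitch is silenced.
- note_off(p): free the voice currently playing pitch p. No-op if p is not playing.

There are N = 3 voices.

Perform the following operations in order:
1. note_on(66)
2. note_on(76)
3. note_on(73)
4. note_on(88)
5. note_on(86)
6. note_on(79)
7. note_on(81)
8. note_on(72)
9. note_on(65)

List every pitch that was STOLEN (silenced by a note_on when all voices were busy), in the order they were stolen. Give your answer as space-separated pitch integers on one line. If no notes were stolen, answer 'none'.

Answer: 66 76 73 88 86 79

Derivation:
Op 1: note_on(66): voice 0 is free -> assigned | voices=[66 - -]
Op 2: note_on(76): voice 1 is free -> assigned | voices=[66 76 -]
Op 3: note_on(73): voice 2 is free -> assigned | voices=[66 76 73]
Op 4: note_on(88): all voices busy, STEAL voice 0 (pitch 66, oldest) -> assign | voices=[88 76 73]
Op 5: note_on(86): all voices busy, STEAL voice 1 (pitch 76, oldest) -> assign | voices=[88 86 73]
Op 6: note_on(79): all voices busy, STEAL voice 2 (pitch 73, oldest) -> assign | voices=[88 86 79]
Op 7: note_on(81): all voices busy, STEAL voice 0 (pitch 88, oldest) -> assign | voices=[81 86 79]
Op 8: note_on(72): all voices busy, STEAL voice 1 (pitch 86, oldest) -> assign | voices=[81 72 79]
Op 9: note_on(65): all voices busy, STEAL voice 2 (pitch 79, oldest) -> assign | voices=[81 72 65]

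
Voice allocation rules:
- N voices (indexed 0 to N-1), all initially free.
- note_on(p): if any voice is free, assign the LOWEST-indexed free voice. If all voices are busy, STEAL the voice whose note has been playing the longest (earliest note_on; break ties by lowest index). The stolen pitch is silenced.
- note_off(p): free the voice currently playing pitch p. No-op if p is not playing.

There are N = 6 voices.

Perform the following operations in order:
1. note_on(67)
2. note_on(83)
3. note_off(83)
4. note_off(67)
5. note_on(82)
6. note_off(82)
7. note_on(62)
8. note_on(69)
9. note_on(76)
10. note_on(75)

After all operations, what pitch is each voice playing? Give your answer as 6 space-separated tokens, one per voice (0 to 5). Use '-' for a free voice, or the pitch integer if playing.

Answer: 62 69 76 75 - -

Derivation:
Op 1: note_on(67): voice 0 is free -> assigned | voices=[67 - - - - -]
Op 2: note_on(83): voice 1 is free -> assigned | voices=[67 83 - - - -]
Op 3: note_off(83): free voice 1 | voices=[67 - - - - -]
Op 4: note_off(67): free voice 0 | voices=[- - - - - -]
Op 5: note_on(82): voice 0 is free -> assigned | voices=[82 - - - - -]
Op 6: note_off(82): free voice 0 | voices=[- - - - - -]
Op 7: note_on(62): voice 0 is free -> assigned | voices=[62 - - - - -]
Op 8: note_on(69): voice 1 is free -> assigned | voices=[62 69 - - - -]
Op 9: note_on(76): voice 2 is free -> assigned | voices=[62 69 76 - - -]
Op 10: note_on(75): voice 3 is free -> assigned | voices=[62 69 76 75 - -]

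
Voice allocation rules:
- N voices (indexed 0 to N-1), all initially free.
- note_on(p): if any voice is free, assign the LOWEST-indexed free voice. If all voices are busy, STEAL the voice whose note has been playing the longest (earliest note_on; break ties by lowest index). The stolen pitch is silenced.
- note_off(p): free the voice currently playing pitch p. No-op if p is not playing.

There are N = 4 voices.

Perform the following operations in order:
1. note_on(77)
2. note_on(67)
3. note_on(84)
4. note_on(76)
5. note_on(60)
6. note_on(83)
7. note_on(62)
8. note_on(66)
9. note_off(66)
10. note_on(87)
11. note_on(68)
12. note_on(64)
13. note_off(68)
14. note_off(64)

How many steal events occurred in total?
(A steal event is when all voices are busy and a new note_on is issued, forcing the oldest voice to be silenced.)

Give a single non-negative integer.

Op 1: note_on(77): voice 0 is free -> assigned | voices=[77 - - -]
Op 2: note_on(67): voice 1 is free -> assigned | voices=[77 67 - -]
Op 3: note_on(84): voice 2 is free -> assigned | voices=[77 67 84 -]
Op 4: note_on(76): voice 3 is free -> assigned | voices=[77 67 84 76]
Op 5: note_on(60): all voices busy, STEAL voice 0 (pitch 77, oldest) -> assign | voices=[60 67 84 76]
Op 6: note_on(83): all voices busy, STEAL voice 1 (pitch 67, oldest) -> assign | voices=[60 83 84 76]
Op 7: note_on(62): all voices busy, STEAL voice 2 (pitch 84, oldest) -> assign | voices=[60 83 62 76]
Op 8: note_on(66): all voices busy, STEAL voice 3 (pitch 76, oldest) -> assign | voices=[60 83 62 66]
Op 9: note_off(66): free voice 3 | voices=[60 83 62 -]
Op 10: note_on(87): voice 3 is free -> assigned | voices=[60 83 62 87]
Op 11: note_on(68): all voices busy, STEAL voice 0 (pitch 60, oldest) -> assign | voices=[68 83 62 87]
Op 12: note_on(64): all voices busy, STEAL voice 1 (pitch 83, oldest) -> assign | voices=[68 64 62 87]
Op 13: note_off(68): free voice 0 | voices=[- 64 62 87]
Op 14: note_off(64): free voice 1 | voices=[- - 62 87]

Answer: 6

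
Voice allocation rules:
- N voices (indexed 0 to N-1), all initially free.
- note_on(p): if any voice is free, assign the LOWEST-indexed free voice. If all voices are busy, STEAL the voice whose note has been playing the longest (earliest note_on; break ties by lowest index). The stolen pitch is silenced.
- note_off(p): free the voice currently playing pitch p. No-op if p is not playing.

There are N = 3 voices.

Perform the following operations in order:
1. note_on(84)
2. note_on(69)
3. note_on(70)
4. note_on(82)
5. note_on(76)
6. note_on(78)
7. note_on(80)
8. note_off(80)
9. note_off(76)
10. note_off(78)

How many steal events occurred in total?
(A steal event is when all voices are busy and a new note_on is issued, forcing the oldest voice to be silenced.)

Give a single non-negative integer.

Answer: 4

Derivation:
Op 1: note_on(84): voice 0 is free -> assigned | voices=[84 - -]
Op 2: note_on(69): voice 1 is free -> assigned | voices=[84 69 -]
Op 3: note_on(70): voice 2 is free -> assigned | voices=[84 69 70]
Op 4: note_on(82): all voices busy, STEAL voice 0 (pitch 84, oldest) -> assign | voices=[82 69 70]
Op 5: note_on(76): all voices busy, STEAL voice 1 (pitch 69, oldest) -> assign | voices=[82 76 70]
Op 6: note_on(78): all voices busy, STEAL voice 2 (pitch 70, oldest) -> assign | voices=[82 76 78]
Op 7: note_on(80): all voices busy, STEAL voice 0 (pitch 82, oldest) -> assign | voices=[80 76 78]
Op 8: note_off(80): free voice 0 | voices=[- 76 78]
Op 9: note_off(76): free voice 1 | voices=[- - 78]
Op 10: note_off(78): free voice 2 | voices=[- - -]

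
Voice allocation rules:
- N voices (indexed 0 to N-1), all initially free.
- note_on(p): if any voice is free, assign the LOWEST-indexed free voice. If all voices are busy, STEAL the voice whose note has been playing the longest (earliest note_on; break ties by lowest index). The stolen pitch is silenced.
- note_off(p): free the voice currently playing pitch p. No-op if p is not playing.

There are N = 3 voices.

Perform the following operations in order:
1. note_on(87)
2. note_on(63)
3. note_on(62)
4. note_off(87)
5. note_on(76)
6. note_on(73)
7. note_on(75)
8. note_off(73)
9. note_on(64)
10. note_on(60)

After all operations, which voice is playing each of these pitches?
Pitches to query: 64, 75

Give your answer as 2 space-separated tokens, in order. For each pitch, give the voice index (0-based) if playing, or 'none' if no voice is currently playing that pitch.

Op 1: note_on(87): voice 0 is free -> assigned | voices=[87 - -]
Op 2: note_on(63): voice 1 is free -> assigned | voices=[87 63 -]
Op 3: note_on(62): voice 2 is free -> assigned | voices=[87 63 62]
Op 4: note_off(87): free voice 0 | voices=[- 63 62]
Op 5: note_on(76): voice 0 is free -> assigned | voices=[76 63 62]
Op 6: note_on(73): all voices busy, STEAL voice 1 (pitch 63, oldest) -> assign | voices=[76 73 62]
Op 7: note_on(75): all voices busy, STEAL voice 2 (pitch 62, oldest) -> assign | voices=[76 73 75]
Op 8: note_off(73): free voice 1 | voices=[76 - 75]
Op 9: note_on(64): voice 1 is free -> assigned | voices=[76 64 75]
Op 10: note_on(60): all voices busy, STEAL voice 0 (pitch 76, oldest) -> assign | voices=[60 64 75]

Answer: 1 2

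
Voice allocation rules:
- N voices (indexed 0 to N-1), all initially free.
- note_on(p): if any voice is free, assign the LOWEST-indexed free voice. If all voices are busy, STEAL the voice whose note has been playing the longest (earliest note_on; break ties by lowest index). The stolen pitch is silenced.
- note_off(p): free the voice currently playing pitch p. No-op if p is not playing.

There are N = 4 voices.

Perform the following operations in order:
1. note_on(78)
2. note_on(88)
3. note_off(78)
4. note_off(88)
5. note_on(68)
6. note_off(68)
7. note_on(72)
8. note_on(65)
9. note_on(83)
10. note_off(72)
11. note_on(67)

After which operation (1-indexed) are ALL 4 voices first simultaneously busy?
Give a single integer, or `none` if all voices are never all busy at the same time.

Answer: none

Derivation:
Op 1: note_on(78): voice 0 is free -> assigned | voices=[78 - - -]
Op 2: note_on(88): voice 1 is free -> assigned | voices=[78 88 - -]
Op 3: note_off(78): free voice 0 | voices=[- 88 - -]
Op 4: note_off(88): free voice 1 | voices=[- - - -]
Op 5: note_on(68): voice 0 is free -> assigned | voices=[68 - - -]
Op 6: note_off(68): free voice 0 | voices=[- - - -]
Op 7: note_on(72): voice 0 is free -> assigned | voices=[72 - - -]
Op 8: note_on(65): voice 1 is free -> assigned | voices=[72 65 - -]
Op 9: note_on(83): voice 2 is free -> assigned | voices=[72 65 83 -]
Op 10: note_off(72): free voice 0 | voices=[- 65 83 -]
Op 11: note_on(67): voice 0 is free -> assigned | voices=[67 65 83 -]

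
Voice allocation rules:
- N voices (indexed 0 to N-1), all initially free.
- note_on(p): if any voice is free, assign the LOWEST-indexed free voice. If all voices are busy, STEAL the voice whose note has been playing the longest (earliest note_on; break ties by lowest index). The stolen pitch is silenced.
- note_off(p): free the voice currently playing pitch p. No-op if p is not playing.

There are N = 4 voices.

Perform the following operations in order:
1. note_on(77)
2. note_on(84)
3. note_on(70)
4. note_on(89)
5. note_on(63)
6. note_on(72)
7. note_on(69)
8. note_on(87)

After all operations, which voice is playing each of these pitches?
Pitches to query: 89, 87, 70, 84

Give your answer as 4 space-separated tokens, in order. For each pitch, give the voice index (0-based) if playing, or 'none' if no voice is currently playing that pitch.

Answer: none 3 none none

Derivation:
Op 1: note_on(77): voice 0 is free -> assigned | voices=[77 - - -]
Op 2: note_on(84): voice 1 is free -> assigned | voices=[77 84 - -]
Op 3: note_on(70): voice 2 is free -> assigned | voices=[77 84 70 -]
Op 4: note_on(89): voice 3 is free -> assigned | voices=[77 84 70 89]
Op 5: note_on(63): all voices busy, STEAL voice 0 (pitch 77, oldest) -> assign | voices=[63 84 70 89]
Op 6: note_on(72): all voices busy, STEAL voice 1 (pitch 84, oldest) -> assign | voices=[63 72 70 89]
Op 7: note_on(69): all voices busy, STEAL voice 2 (pitch 70, oldest) -> assign | voices=[63 72 69 89]
Op 8: note_on(87): all voices busy, STEAL voice 3 (pitch 89, oldest) -> assign | voices=[63 72 69 87]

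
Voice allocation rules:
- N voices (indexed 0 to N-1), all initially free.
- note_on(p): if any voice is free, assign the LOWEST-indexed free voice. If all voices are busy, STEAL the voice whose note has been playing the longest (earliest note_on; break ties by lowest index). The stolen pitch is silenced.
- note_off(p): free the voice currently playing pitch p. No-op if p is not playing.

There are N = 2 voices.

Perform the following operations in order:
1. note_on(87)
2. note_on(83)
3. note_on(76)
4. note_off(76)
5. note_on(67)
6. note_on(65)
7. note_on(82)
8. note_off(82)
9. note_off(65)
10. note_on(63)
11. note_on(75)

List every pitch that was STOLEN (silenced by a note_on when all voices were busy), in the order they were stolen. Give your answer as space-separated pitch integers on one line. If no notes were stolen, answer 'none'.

Op 1: note_on(87): voice 0 is free -> assigned | voices=[87 -]
Op 2: note_on(83): voice 1 is free -> assigned | voices=[87 83]
Op 3: note_on(76): all voices busy, STEAL voice 0 (pitch 87, oldest) -> assign | voices=[76 83]
Op 4: note_off(76): free voice 0 | voices=[- 83]
Op 5: note_on(67): voice 0 is free -> assigned | voices=[67 83]
Op 6: note_on(65): all voices busy, STEAL voice 1 (pitch 83, oldest) -> assign | voices=[67 65]
Op 7: note_on(82): all voices busy, STEAL voice 0 (pitch 67, oldest) -> assign | voices=[82 65]
Op 8: note_off(82): free voice 0 | voices=[- 65]
Op 9: note_off(65): free voice 1 | voices=[- -]
Op 10: note_on(63): voice 0 is free -> assigned | voices=[63 -]
Op 11: note_on(75): voice 1 is free -> assigned | voices=[63 75]

Answer: 87 83 67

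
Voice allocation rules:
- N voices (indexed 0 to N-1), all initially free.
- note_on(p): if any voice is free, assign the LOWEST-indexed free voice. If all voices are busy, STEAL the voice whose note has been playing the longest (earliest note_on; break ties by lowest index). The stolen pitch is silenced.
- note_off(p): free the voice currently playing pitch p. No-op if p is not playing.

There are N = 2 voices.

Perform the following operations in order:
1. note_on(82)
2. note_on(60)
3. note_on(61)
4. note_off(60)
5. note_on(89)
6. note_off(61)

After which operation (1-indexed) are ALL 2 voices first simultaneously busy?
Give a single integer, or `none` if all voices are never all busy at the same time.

Op 1: note_on(82): voice 0 is free -> assigned | voices=[82 -]
Op 2: note_on(60): voice 1 is free -> assigned | voices=[82 60]
Op 3: note_on(61): all voices busy, STEAL voice 0 (pitch 82, oldest) -> assign | voices=[61 60]
Op 4: note_off(60): free voice 1 | voices=[61 -]
Op 5: note_on(89): voice 1 is free -> assigned | voices=[61 89]
Op 6: note_off(61): free voice 0 | voices=[- 89]

Answer: 2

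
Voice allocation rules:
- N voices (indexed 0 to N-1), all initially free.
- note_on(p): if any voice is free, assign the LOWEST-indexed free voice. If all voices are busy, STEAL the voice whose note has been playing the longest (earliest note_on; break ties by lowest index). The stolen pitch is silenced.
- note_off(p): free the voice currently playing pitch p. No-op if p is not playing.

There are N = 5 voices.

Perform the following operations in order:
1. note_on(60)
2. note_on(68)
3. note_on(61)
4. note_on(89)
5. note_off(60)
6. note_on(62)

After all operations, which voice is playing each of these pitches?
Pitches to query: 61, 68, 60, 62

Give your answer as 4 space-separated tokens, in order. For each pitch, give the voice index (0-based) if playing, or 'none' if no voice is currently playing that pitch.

Answer: 2 1 none 0

Derivation:
Op 1: note_on(60): voice 0 is free -> assigned | voices=[60 - - - -]
Op 2: note_on(68): voice 1 is free -> assigned | voices=[60 68 - - -]
Op 3: note_on(61): voice 2 is free -> assigned | voices=[60 68 61 - -]
Op 4: note_on(89): voice 3 is free -> assigned | voices=[60 68 61 89 -]
Op 5: note_off(60): free voice 0 | voices=[- 68 61 89 -]
Op 6: note_on(62): voice 0 is free -> assigned | voices=[62 68 61 89 -]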